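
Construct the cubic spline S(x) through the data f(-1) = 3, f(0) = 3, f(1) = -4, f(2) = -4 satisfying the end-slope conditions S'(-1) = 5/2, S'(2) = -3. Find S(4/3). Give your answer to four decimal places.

-4.2568

With σ_i denoting the second derivative at x_i, h_i = 1, 1, 1, and Δ_i = (y_(i+1) − y_i)/h_i = 0, -7, 0:
  1·σ_0 + 4·σ_1 + 1·σ_2 = 6(Δ_1 - Δ_0) = -42
  1·σ_1 + 4·σ_2 + 1·σ_3 = 6(Δ_2 - Δ_1) = 42
Clamped end conditions give two more equations: 2h_0·σ_0 + h_0·σ_1 = 6(Δ_0 - S'(-1)) = -15 and h_2·σ_2 + 2h_2·σ_3 = 6(S'(2) - Δ_2) = -18.
Forward elimination and back-substitution give σ_0 = 2/15, σ_1 = -229/15, σ_2 = 284/15, σ_3 = -277/15.
On [1, 2], S(x) = -4 - 97/30·(x - 1) + 142/15·(x - 1)² - 187/30·(x - 1)³.
With (x - 1) = 1/3: S(4/3) = -1724/405.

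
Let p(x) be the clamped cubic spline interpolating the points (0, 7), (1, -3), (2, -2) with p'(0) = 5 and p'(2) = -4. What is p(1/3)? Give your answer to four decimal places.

Put M_i = p'' at the i-th knot. Here h = (1, 1) and Δ = (-10, 1), so the interior equations h_(i-1)·M_(i-1) + 2(h_(i-1)+h_i)·M_i + h_i·M_(i+1) = 6(Δ_i − Δ_(i-1)) read
  1·M_0 + 4·M_1 + 1·M_2 = 6(Δ_1 - Δ_0) = 66
Clamped end conditions give two more equations: 2h_0·M_0 + h_0·M_1 = 6(Δ_0 - p'(0)) = -90 and h_1·M_1 + 2h_1·M_2 = 6(p'(2) - Δ_1) = -30.
Forward elimination and back-substitution give M_0 = -66, M_1 = 42, M_2 = -36.
On [0, 1], p(x) = 7 + 5·x - 33·x² + 18·x³.
With x = 1/3: p(1/3) = 17/3.

5.6667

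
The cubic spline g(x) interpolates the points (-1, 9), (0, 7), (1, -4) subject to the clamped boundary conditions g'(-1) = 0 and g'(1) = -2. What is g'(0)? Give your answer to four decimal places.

-9.2500

With M_i denoting the second derivative at x_i, h_i = 1, 1, and Δ_i = (y_(i+1) − y_i)/h_i = -2, -11:
  1·M_0 + 4·M_1 + 1·M_2 = 6(Δ_1 - Δ_0) = -54
Clamped end conditions give two more equations: 2h_0·M_0 + h_0·M_1 = 6(Δ_0 - g'(-1)) = -12 and h_1·M_1 + 2h_1·M_2 = 6(g'(1) - Δ_1) = 54.
Forward elimination and back-substitution give M_0 = 13/2, M_1 = -25, M_2 = 79/2.
On [0, 1], g'(x) = b_1 + 2c_1·x + 3d_1·x² with b_1 = Δ_1 - h_1(2M_1 + M_2)/6 = -37/4, c_1 = M_1/2 = -25/2, d_1 = (M_2 - M_1)/(6h_1) = 43/4. So g'(0) = -37/4.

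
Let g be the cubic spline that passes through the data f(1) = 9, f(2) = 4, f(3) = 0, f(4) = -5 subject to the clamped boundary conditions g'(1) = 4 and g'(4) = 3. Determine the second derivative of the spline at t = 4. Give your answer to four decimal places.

Write σ_i for g''(x_i). With h_i = 1, 1, 1 and divided differences Δ_i = -5, -4, -5, the continuity of g' gives the tridiagonal system
  1·σ_0 + 4·σ_1 + 1·σ_2 = 6(Δ_1 - Δ_0) = 6
  1·σ_1 + 4·σ_2 + 1·σ_3 = 6(Δ_2 - Δ_1) = -6
Clamped end conditions give two more equations: 2h_0·σ_0 + h_0·σ_1 = 6(Δ_0 - g'(1)) = -54 and h_2·σ_2 + 2h_2·σ_3 = 6(g'(4) - Δ_2) = 48.
Hence σ_0 = -502/15, σ_1 = 194/15, σ_2 = -184/15, σ_3 = 452/15.

30.1333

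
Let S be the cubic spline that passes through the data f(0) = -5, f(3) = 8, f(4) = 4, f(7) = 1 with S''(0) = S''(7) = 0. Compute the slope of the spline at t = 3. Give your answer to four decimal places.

-2.3016

Write M_i for S''(x_i). With h_i = 3, 1, 3 and divided differences Δ_i = 13/3, -4, -1, the continuity of S' gives the tridiagonal system
  3·M_0 + 8·M_1 + 1·M_2 = 6(Δ_1 - Δ_0) = -50
  1·M_1 + 8·M_2 + 3·M_3 = 6(Δ_2 - Δ_1) = 18
Natural end conditions: M_0 = M_3 = 0.
Solving: M_0 = 0, M_1 = -418/63, M_2 = 194/63, M_3 = 0.
On [3, 4], S'(t) = b_1 + 2c_1·(t - 3) + 3d_1·(t - 3)² with b_1 = Δ_1 - h_1(2M_1 + M_2)/6 = -145/63, c_1 = M_1/2 = -209/63, d_1 = (M_2 - M_1)/(6h_1) = 34/21. So S'(3) = -145/63.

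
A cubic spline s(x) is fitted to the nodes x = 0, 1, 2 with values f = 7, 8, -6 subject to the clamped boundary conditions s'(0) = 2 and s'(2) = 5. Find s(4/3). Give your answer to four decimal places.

2.2963

With M_i denoting the second derivative at x_i, h_i = 1, 1, and Δ_i = (y_(i+1) − y_i)/h_i = 1, -14:
  1·M_0 + 4·M_1 + 1·M_2 = 6(Δ_1 - Δ_0) = -90
Clamped end conditions give two more equations: 2h_0·M_0 + h_0·M_1 = 6(Δ_0 - s'(0)) = -6 and h_1·M_1 + 2h_1·M_2 = 6(s'(2) - Δ_1) = 114.
Hence M_0 = 21, M_1 = -48, M_2 = 81.
On [1, 2], s(x) = 8 - 23/2·(x - 1) - 24·(x - 1)² + 43/2·(x - 1)³.
With (x - 1) = 1/3: s(4/3) = 62/27.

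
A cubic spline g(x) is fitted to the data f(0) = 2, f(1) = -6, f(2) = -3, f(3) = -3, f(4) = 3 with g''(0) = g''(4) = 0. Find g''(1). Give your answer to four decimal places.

With M_i denoting the second derivative at x_i, h_i = 1, 1, 1, 1, and Δ_i = (y_(i+1) − y_i)/h_i = -8, 3, 0, 6:
  1·M_0 + 4·M_1 + 1·M_2 = 6(Δ_1 - Δ_0) = 66
  1·M_1 + 4·M_2 + 1·M_3 = 6(Δ_2 - Δ_1) = -18
  1·M_2 + 4·M_3 + 1·M_4 = 6(Δ_3 - Δ_2) = 36
Natural end conditions: M_0 = M_4 = 0.
Forward elimination and back-substitution give M_0 = 0, M_1 = 549/28, M_2 = -87/7, M_3 = 339/28, M_4 = 0.

19.6071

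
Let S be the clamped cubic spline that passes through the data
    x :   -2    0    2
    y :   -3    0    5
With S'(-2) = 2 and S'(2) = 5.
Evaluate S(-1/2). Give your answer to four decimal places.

Put M_i = S'' at the i-th knot. Here h = (2, 2) and Δ = (3/2, 5/2), so the interior equations h_(i-1)·M_(i-1) + 2(h_(i-1)+h_i)·M_i + h_i·M_(i+1) = 6(Δ_i − Δ_(i-1)) read
  2·M_0 + 8·M_1 + 2·M_2 = 6(Δ_1 - Δ_0) = 6
Clamped end conditions give two more equations: 2h_0·M_0 + h_0·M_1 = 6(Δ_0 - S'(-2)) = -3 and h_1·M_1 + 2h_1·M_2 = 6(S'(2) - Δ_1) = 15.
Forward elimination and back-substitution give M_0 = -3/4, M_1 = 0, M_2 = 15/4.
On [-2, 0], S(x) = -3 + 2·(x + 2) - 3/8·(x + 2)² + 1/16·(x + 2)³.
With (x + 2) = 3/2: S(-1/2) = -81/128.

-0.6328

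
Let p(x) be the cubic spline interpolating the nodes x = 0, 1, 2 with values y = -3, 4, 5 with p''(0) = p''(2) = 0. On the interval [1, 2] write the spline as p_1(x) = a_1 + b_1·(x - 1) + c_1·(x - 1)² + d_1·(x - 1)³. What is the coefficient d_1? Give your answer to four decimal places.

1.5000

Put m_i = p'' at the i-th knot. Here h = (1, 1) and Δ = (7, 1), so the interior equations h_(i-1)·m_(i-1) + 2(h_(i-1)+h_i)·m_i + h_i·m_(i+1) = 6(Δ_i − Δ_(i-1)) read
  1·m_0 + 4·m_1 + 1·m_2 = 6(Δ_1 - Δ_0) = -36
Natural end conditions: m_0 = m_2 = 0.
Solving: m_0 = 0, m_1 = -9, m_2 = 0.
On [1, 2], with p_1(x) = a_1 + b_1·(x - 1) + c_1·(x - 1)² + d_1·(x - 1)³: c_1 = m_1/2 = -9/2, d_1 = (m_2 - m_1)/(6h_1) = 3/2, b_1 = Δ_1 - h_1(2m_1 + m_2)/6 = 4.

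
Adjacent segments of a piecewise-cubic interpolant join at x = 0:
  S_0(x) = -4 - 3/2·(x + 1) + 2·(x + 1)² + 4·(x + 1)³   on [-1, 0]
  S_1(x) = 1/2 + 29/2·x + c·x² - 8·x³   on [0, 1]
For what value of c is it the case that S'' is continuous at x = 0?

14

S_0''(x) = 4 + 24·(x + 1), so S_0''(0) = 28. On the right, S_1''(0) = 2c, so c = 14.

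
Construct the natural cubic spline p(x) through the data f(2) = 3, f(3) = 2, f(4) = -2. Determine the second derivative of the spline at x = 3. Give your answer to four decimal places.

Put m_i = p'' at the i-th knot. Here h = (1, 1) and Δ = (-1, -4), so the interior equations h_(i-1)·m_(i-1) + 2(h_(i-1)+h_i)·m_i + h_i·m_(i+1) = 6(Δ_i − Δ_(i-1)) read
  1·m_0 + 4·m_1 + 1·m_2 = 6(Δ_1 - Δ_0) = -18
Natural end conditions: m_0 = m_2 = 0.
Hence m_0 = 0, m_1 = -9/2, m_2 = 0.

-4.5000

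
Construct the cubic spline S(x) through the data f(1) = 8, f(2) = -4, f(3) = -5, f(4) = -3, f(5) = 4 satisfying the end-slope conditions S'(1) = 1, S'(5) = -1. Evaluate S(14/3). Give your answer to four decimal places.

Let M_i = S''(x_i). Step sizes h_i = 1, 1, 1, 1; slopes of the chords Δ_i = (y_(i+1) - y_i)/h_i = -12, -1, 2, 7.
  1·M_0 + 4·M_1 + 1·M_2 = 6(Δ_1 - Δ_0) = 66
  1·M_1 + 4·M_2 + 1·M_3 = 6(Δ_2 - Δ_1) = 18
  1·M_2 + 4·M_3 + 1·M_4 = 6(Δ_3 - Δ_2) = 30
Clamped end conditions give two more equations: 2h_0·M_0 + h_0·M_1 = 6(Δ_0 - S'(1)) = -78 and h_3·M_3 + 2h_3·M_4 = 6(S'(5) - Δ_3) = -48.
Solving the tridiagonal system: M_0 = -386/7, M_1 = 226/7, M_2 = -8, M_3 = 124/7, M_4 = -230/7.
On [4, 5], S(x) = -3 + 46/7·(x - 4) + 62/7·(x - 4)² - 59/7·(x - 4)³.
With (x - 4) = 2/3: S(14/3) = 533/189.

2.8201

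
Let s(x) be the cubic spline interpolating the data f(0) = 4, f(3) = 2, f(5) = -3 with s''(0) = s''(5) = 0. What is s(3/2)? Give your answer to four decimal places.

3.6188

With M_i denoting the second derivative at x_i, h_i = 3, 2, and Δ_i = (y_(i+1) − y_i)/h_i = -2/3, -5/2:
  3·M_0 + 10·M_1 + 2·M_2 = 6(Δ_1 - Δ_0) = -11
Natural end conditions: M_0 = M_2 = 0.
Solving the tridiagonal system: M_0 = 0, M_1 = -11/10, M_2 = 0.
On [0, 3], s(x) = 4 - 7/60·x + 0·x² - 11/180·x³.
With x = 3/2: s(3/2) = 579/160.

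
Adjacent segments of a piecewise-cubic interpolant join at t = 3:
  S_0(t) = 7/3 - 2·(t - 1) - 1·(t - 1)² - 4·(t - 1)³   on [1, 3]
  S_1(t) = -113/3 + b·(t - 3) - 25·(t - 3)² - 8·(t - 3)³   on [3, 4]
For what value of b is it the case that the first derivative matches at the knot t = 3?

-54

S_0'(t) = -2 - 2·(t - 1) - 12·(t - 1)², so S_0'(3) = -54. On the right, S_1'(3) = b, so b = -54.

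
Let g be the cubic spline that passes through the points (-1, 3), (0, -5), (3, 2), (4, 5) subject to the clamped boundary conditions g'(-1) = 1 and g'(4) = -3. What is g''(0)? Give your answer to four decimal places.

12.7302

With m_i denoting the second derivative at x_i, h_i = 1, 3, 1, and Δ_i = (y_(i+1) − y_i)/h_i = -8, 7/3, 3:
  1·m_0 + 8·m_1 + 3·m_2 = 6(Δ_1 - Δ_0) = 62
  3·m_1 + 8·m_2 + 1·m_3 = 6(Δ_2 - Δ_1) = 4
Clamped end conditions give two more equations: 2h_0·m_0 + h_0·m_1 = 6(Δ_0 - g'(-1)) = -54 and h_2·m_2 + 2h_2·m_3 = 6(g'(4) - Δ_2) = -36.
Solving the tridiagonal system: m_0 = -2102/63, m_1 = 802/63, m_2 = -136/63, m_3 = -1066/63.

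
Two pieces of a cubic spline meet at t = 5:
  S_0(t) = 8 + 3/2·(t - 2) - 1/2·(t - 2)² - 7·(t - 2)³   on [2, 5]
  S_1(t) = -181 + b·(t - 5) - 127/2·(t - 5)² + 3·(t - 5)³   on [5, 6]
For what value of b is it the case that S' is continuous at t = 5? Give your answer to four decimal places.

S_0'(t) = 3/2 - 1·(t - 2) - 21·(t - 2)², so S_0'(5) = -381/2. On the right, S_1'(5) = b, so b = -381/2.

-190.5000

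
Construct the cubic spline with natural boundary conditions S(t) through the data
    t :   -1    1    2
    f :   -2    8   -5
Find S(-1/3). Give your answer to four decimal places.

With m_i denoting the second derivative at x_i, h_i = 2, 1, and Δ_i = (y_(i+1) − y_i)/h_i = 5, -13:
  2·m_0 + 6·m_1 + 1·m_2 = 6(Δ_1 - Δ_0) = -108
Natural end conditions: m_0 = m_2 = 0.
Solving the tridiagonal system: m_0 = 0, m_1 = -18, m_2 = 0.
On [-1, 1], S(t) = -2 + 11·(t + 1) + 0·(t + 1)² - 3/2·(t + 1)³.
With (t + 1) = 2/3: S(-1/3) = 44/9.

4.8889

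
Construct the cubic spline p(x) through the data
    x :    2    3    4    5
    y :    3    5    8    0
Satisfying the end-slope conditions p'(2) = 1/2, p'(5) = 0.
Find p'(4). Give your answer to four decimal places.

Write m_i for p''(x_i). With h_i = 1, 1, 1 and divided differences Δ_i = 2, 3, -8, the continuity of p' gives the tridiagonal system
  1·m_0 + 4·m_1 + 1·m_2 = 6(Δ_1 - Δ_0) = 6
  1·m_1 + 4·m_2 + 1·m_3 = 6(Δ_2 - Δ_1) = -66
Clamped end conditions give two more equations: 2h_0·m_0 + h_0·m_1 = 6(Δ_0 - p'(2)) = 9 and h_2·m_2 + 2h_2·m_3 = 6(p'(5) - Δ_2) = 48.
Solving the tridiagonal system: m_0 = 4/15, m_1 = 127/15, m_2 = -422/15, m_3 = 571/15.
On [4, 5], p'(x) = b_2 + 2c_2·(x - 4) + 3d_2·(x - 4)² with b_2 = Δ_2 - h_2(2m_2 + m_3)/6 = -149/30, c_2 = m_2/2 = -211/15, d_2 = (m_3 - m_2)/(6h_2) = 331/30. So p'(4) = -149/30.

-4.9667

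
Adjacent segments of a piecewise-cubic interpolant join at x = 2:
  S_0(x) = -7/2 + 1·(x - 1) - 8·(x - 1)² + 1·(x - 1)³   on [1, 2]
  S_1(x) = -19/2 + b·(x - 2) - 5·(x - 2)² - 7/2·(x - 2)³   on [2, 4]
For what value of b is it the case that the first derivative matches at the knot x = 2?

-12

S_0'(x) = 1 - 16·(x - 1) + 3·(x - 1)², so S_0'(2) = -12. On the right, S_1'(2) = b, so b = -12.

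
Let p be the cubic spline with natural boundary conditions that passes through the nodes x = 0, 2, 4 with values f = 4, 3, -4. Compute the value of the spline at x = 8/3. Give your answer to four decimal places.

1.2222

With σ_i denoting the second derivative at x_i, h_i = 2, 2, and Δ_i = (y_(i+1) − y_i)/h_i = -1/2, -7/2:
  2·σ_0 + 8·σ_1 + 2·σ_2 = 6(Δ_1 - Δ_0) = -18
Natural end conditions: σ_0 = σ_2 = 0.
Forward elimination and back-substitution give σ_0 = 0, σ_1 = -9/4, σ_2 = 0.
On [2, 4], p(x) = 3 - 2·(x - 2) - 9/8·(x - 2)² + 3/16·(x - 2)³.
With (x - 2) = 2/3: p(8/3) = 11/9.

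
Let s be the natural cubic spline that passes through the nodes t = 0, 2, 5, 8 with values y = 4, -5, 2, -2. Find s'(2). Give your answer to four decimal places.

Let M_i = s''(x_i). Step sizes h_i = 2, 3, 3; slopes of the chords Δ_i = (y_(i+1) - y_i)/h_i = -9/2, 7/3, -4/3.
  2·M_0 + 10·M_1 + 3·M_2 = 6(Δ_1 - Δ_0) = 41
  3·M_1 + 12·M_2 + 3·M_3 = 6(Δ_2 - Δ_1) = -22
Natural end conditions: M_0 = M_3 = 0.
Forward elimination and back-substitution give M_0 = 0, M_1 = 186/37, M_2 = -343/111, M_3 = 0.
On [2, 5], s'(t) = b_1 + 2c_1·(t - 2) + 3d_1·(t - 2)² with b_1 = Δ_1 - h_1(2M_1 + M_2)/6 = -85/74, c_1 = M_1/2 = 93/37, d_1 = (M_2 - M_1)/(6h_1) = -901/1998. So s'(2) = -85/74.

-1.1486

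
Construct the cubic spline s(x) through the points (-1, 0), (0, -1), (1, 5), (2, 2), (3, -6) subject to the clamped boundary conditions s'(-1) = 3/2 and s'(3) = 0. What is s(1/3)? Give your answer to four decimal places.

With m_i denoting the second derivative at x_i, h_i = 1, 1, 1, 1, and Δ_i = (y_(i+1) − y_i)/h_i = -1, 6, -3, -8:
  1·m_0 + 4·m_1 + 1·m_2 = 6(Δ_1 - Δ_0) = 42
  1·m_1 + 4·m_2 + 1·m_3 = 6(Δ_2 - Δ_1) = -54
  1·m_2 + 4·m_3 + 1·m_4 = 6(Δ_3 - Δ_2) = -30
Clamped end conditions give two more equations: 2h_0·m_0 + h_0·m_1 = 6(Δ_0 - s'(-1)) = -15 and h_3·m_3 + 2h_3·m_4 = 6(s'(3) - Δ_3) = 48.
Solving: m_0 = -939/56, m_1 = 519/28, m_2 = -123/8, m_3 = -309/28, m_4 = 1653/56.
On [0, 1], s(x) = -1 + 267/112·x + 519/56·x² - 633/112·x³.
With x = 1/3: s(1/3) = 155/252.

0.6151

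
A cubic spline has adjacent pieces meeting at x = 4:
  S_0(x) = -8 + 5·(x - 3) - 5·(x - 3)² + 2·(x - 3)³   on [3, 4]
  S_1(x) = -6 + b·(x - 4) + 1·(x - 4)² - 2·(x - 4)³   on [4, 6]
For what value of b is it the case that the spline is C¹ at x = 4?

S_0'(x) = 5 - 10·(x - 3) + 6·(x - 3)², so S_0'(4) = 1. On the right, S_1'(4) = b, so b = 1.

1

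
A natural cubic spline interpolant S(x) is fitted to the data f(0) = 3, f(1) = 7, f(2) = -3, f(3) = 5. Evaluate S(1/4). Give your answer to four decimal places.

Let σ_i = S''(x_i). Step sizes h_i = 1, 1, 1; slopes of the chords Δ_i = (y_(i+1) - y_i)/h_i = 4, -10, 8.
  1·σ_0 + 4·σ_1 + 1·σ_2 = 6(Δ_1 - Δ_0) = -84
  1·σ_1 + 4·σ_2 + 1·σ_3 = 6(Δ_2 - Δ_1) = 108
Natural end conditions: σ_0 = σ_3 = 0.
Forward elimination and back-substitution give σ_0 = 0, σ_1 = -148/5, σ_2 = 172/5, σ_3 = 0.
On [0, 1], S(x) = 3 + 134/15·x + 0·x² - 74/15·x³.
With x = 1/4: S(1/4) = 165/32.

5.1563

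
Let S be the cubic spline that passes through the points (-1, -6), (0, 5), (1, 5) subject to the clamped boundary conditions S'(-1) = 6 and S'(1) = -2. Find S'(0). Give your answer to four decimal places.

7.2500

Write σ_i for S''(x_i). With h_i = 1, 1 and divided differences Δ_i = 11, 0, the continuity of S' gives the tridiagonal system
  1·σ_0 + 4·σ_1 + 1·σ_2 = 6(Δ_1 - Δ_0) = -66
Clamped end conditions give two more equations: 2h_0·σ_0 + h_0·σ_1 = 6(Δ_0 - S'(-1)) = 30 and h_1·σ_1 + 2h_1·σ_2 = 6(S'(1) - Δ_1) = -12.
Hence σ_0 = 55/2, σ_1 = -25, σ_2 = 13/2.
On [0, 1], S'(x) = b_1 + 2c_1·x + 3d_1·x² with b_1 = Δ_1 - h_1(2σ_1 + σ_2)/6 = 29/4, c_1 = σ_1/2 = -25/2, d_1 = (σ_2 - σ_1)/(6h_1) = 21/4. So S'(0) = 29/4.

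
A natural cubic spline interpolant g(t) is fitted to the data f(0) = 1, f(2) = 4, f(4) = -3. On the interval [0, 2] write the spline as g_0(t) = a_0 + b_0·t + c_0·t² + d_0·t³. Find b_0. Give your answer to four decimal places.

2.7500

Write M_i for g''(x_i). With h_i = 2, 2 and divided differences Δ_i = 3/2, -7/2, the continuity of g' gives the tridiagonal system
  2·M_0 + 8·M_1 + 2·M_2 = 6(Δ_1 - Δ_0) = -30
Natural end conditions: M_0 = M_2 = 0.
Solving the tridiagonal system: M_0 = 0, M_1 = -15/4, M_2 = 0.
On [0, 2], with g_0(t) = a_0 + b_0·t + c_0·t² + d_0·t³: c_0 = M_0/2 = 0, d_0 = (M_1 - M_0)/(6h_0) = -5/16, b_0 = Δ_0 - h_0(2M_0 + M_1)/6 = 11/4.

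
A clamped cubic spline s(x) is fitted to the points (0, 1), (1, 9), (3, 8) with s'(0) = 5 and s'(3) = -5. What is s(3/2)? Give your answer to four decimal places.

Write M_i for s''(x_i). With h_i = 1, 2 and divided differences Δ_i = 8, -1/2, the continuity of s' gives the tridiagonal system
  1·M_0 + 6·M_1 + 2·M_2 = 6(Δ_1 - Δ_0) = -51
Clamped end conditions give two more equations: 2h_0·M_0 + h_0·M_1 = 6(Δ_0 - s'(0)) = 18 and h_1·M_1 + 2h_1·M_2 = 6(s'(3) - Δ_1) = -27.
Hence M_0 = 85/6, M_1 = -31/3, M_2 = -19/12.
On [1, 3], s(x) = 9 + 83/12·(x - 1) - 31/6·(x - 1)² + 35/48·(x - 1)³.
With (x - 1) = 1/2: s(3/2) = 1441/128.

11.2578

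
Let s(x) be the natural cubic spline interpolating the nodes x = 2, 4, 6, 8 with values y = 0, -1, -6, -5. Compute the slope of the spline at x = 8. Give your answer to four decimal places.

1.4333

Let M_i = s''(x_i). Step sizes h_i = 2, 2, 2; slopes of the chords Δ_i = (y_(i+1) - y_i)/h_i = -1/2, -5/2, 1/2.
  2·M_0 + 8·M_1 + 2·M_2 = 6(Δ_1 - Δ_0) = -12
  2·M_1 + 8·M_2 + 2·M_3 = 6(Δ_2 - Δ_1) = 18
Natural end conditions: M_0 = M_3 = 0.
Solving: M_0 = 0, M_1 = -11/5, M_2 = 14/5, M_3 = 0.
On [6, 8], s'(x) = b_2 + 2c_2·(x - 6) + 3d_2·(x - 6)² with b_2 = Δ_2 - h_2(2M_2 + M_3)/6 = -41/30, c_2 = M_2/2 = 7/5, d_2 = (M_3 - M_2)/(6h_2) = -7/30. So s'(8) = 43/30.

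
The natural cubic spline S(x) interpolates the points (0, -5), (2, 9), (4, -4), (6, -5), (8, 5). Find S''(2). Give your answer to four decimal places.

With σ_i denoting the second derivative at x_i, h_i = 2, 2, 2, 2, and Δ_i = (y_(i+1) − y_i)/h_i = 7, -13/2, -1/2, 5:
  2·σ_0 + 8·σ_1 + 2·σ_2 = 6(Δ_1 - Δ_0) = -81
  2·σ_1 + 8·σ_2 + 2·σ_3 = 6(Δ_2 - Δ_1) = 36
  2·σ_2 + 8·σ_3 + 2·σ_4 = 6(Δ_3 - Δ_2) = 33
Natural end conditions: σ_0 = σ_4 = 0.
Solving: σ_0 = 0, σ_1 = -663/56, σ_2 = 48/7, σ_3 = 135/56, σ_4 = 0.

-11.8393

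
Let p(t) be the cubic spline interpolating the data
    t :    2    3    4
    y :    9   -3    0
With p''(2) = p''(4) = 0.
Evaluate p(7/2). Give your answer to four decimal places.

Put M_i = p'' at the i-th knot. Here h = (1, 1) and Δ = (-12, 3), so the interior equations h_(i-1)·M_(i-1) + 2(h_(i-1)+h_i)·M_i + h_i·M_(i+1) = 6(Δ_i − Δ_(i-1)) read
  1·M_0 + 4·M_1 + 1·M_2 = 6(Δ_1 - Δ_0) = 90
Natural end conditions: M_0 = M_2 = 0.
Forward elimination and back-substitution give M_0 = 0, M_1 = 45/2, M_2 = 0.
On [3, 4], p(t) = -3 - 9/2·(t - 3) + 45/4·(t - 3)² - 15/4·(t - 3)³.
With (t - 3) = 1/2: p(7/2) = -93/32.

-2.9063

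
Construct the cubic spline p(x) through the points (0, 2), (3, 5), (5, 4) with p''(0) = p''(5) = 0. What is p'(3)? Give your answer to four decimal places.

Let M_i = p''(x_i). Step sizes h_i = 3, 2; slopes of the chords Δ_i = (y_(i+1) - y_i)/h_i = 1, -1/2.
  3·M_0 + 10·M_1 + 2·M_2 = 6(Δ_1 - Δ_0) = -9
Natural end conditions: M_0 = M_2 = 0.
Hence M_0 = 0, M_1 = -9/10, M_2 = 0.
On [3, 5], p'(x) = b_1 + 2c_1·(x - 3) + 3d_1·(x - 3)² with b_1 = Δ_1 - h_1(2M_1 + M_2)/6 = 1/10, c_1 = M_1/2 = -9/20, d_1 = (M_2 - M_1)/(6h_1) = 3/40. So p'(3) = 1/10.

0.1000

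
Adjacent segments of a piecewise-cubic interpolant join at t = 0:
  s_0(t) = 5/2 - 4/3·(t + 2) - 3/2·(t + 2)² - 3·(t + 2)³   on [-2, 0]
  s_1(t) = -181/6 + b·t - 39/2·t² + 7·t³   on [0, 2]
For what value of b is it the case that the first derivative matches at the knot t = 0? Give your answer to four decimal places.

-43.3333

s_0'(t) = -4/3 - 3·(t + 2) - 9·(t + 2)², so s_0'(0) = -130/3. On the right, s_1'(0) = b, so b = -130/3.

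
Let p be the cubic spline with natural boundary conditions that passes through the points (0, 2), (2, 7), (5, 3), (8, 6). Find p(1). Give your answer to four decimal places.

Let M_i = p''(x_i). Step sizes h_i = 2, 3, 3; slopes of the chords Δ_i = (y_(i+1) - y_i)/h_i = 5/2, -4/3, 1.
  2·M_0 + 10·M_1 + 3·M_2 = 6(Δ_1 - Δ_0) = -23
  3·M_1 + 12·M_2 + 3·M_3 = 6(Δ_2 - Δ_1) = 14
Natural end conditions: M_0 = M_3 = 0.
Hence M_0 = 0, M_1 = -106/37, M_2 = 209/111, M_3 = 0.
On [0, 2], p(x) = 2 + 767/222·x + 0·x² - 53/222·x³.
With x = 1: p(1) = 193/37.

5.2162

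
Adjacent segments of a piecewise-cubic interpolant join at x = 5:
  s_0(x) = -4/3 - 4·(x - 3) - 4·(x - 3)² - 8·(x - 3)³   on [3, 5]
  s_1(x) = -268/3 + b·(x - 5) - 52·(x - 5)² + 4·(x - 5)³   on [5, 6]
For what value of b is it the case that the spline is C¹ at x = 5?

s_0'(x) = -4 - 8·(x - 3) - 24·(x - 3)², so s_0'(5) = -116. On the right, s_1'(5) = b, so b = -116.

-116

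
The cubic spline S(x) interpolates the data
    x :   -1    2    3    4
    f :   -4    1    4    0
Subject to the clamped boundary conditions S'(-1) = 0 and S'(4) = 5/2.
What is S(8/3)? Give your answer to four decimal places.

With M_i denoting the second derivative at x_i, h_i = 3, 1, 1, and Δ_i = (y_(i+1) − y_i)/h_i = 5/3, 3, -4:
  3·M_0 + 8·M_1 + 1·M_2 = 6(Δ_1 - Δ_0) = 8
  1·M_1 + 4·M_2 + 1·M_3 = 6(Δ_2 - Δ_1) = -42
Clamped end conditions give two more equations: 2h_0·M_0 + h_0·M_1 = 6(Δ_0 - S'(-1)) = 10 and h_2·M_2 + 2h_2·M_3 = 6(S'(4) - Δ_2) = 39.
Solving: M_0 = 1/87, M_1 = 96/29, M_2 = -537/29, M_3 = 834/29.
On [2, 3], S(x) = 1 + 289/58·(x - 2) + 48/29·(x - 2)² - 211/58·(x - 2)³.
With (x - 2) = 2/3: S(8/3) = 3116/783.

3.9796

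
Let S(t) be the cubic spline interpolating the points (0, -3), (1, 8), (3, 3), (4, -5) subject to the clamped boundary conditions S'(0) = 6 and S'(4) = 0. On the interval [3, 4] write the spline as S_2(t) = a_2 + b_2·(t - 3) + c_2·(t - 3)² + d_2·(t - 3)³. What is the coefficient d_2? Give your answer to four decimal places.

Let σ_i = S''(x_i). Step sizes h_i = 1, 2, 1; slopes of the chords Δ_i = (y_(i+1) - y_i)/h_i = 11, -5/2, -8.
  1·σ_0 + 6·σ_1 + 2·σ_2 = 6(Δ_1 - Δ_0) = -81
  2·σ_1 + 6·σ_2 + 1·σ_3 = 6(Δ_2 - Δ_1) = -33
Clamped end conditions give two more equations: 2h_0·σ_0 + h_0·σ_1 = 6(Δ_0 - S'(0)) = 30 and h_2·σ_2 + 2h_2·σ_3 = 6(S'(4) - Δ_2) = 48.
Solving the tridiagonal system: σ_0 = 801/35, σ_1 = -552/35, σ_2 = -162/35, σ_3 = 921/35.
On [3, 4], with S_2(t) = a_2 + b_2·(t - 3) + c_2·(t - 3)² + d_2·(t - 3)³: c_2 = σ_2/2 = -81/35, d_2 = (σ_3 - σ_2)/(6h_2) = 361/70, b_2 = Δ_2 - h_2(2σ_2 + σ_3)/6 = -759/70.

5.1571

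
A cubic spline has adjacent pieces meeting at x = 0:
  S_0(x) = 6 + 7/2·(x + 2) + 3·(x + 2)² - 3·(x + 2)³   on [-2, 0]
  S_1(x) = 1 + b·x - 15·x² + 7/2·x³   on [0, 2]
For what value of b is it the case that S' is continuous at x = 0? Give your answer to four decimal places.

S_0'(x) = 7/2 + 6·(x + 2) - 9·(x + 2)², so S_0'(0) = -41/2. On the right, S_1'(0) = b, so b = -41/2.

-20.5000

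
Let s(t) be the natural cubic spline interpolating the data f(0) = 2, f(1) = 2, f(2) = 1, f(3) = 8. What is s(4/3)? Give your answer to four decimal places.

1.3111

Write M_i for s''(x_i). With h_i = 1, 1, 1 and divided differences Δ_i = 0, -1, 7, the continuity of s' gives the tridiagonal system
  1·M_0 + 4·M_1 + 1·M_2 = 6(Δ_1 - Δ_0) = -6
  1·M_1 + 4·M_2 + 1·M_3 = 6(Δ_2 - Δ_1) = 48
Natural end conditions: M_0 = M_3 = 0.
Solving: M_0 = 0, M_1 = -24/5, M_2 = 66/5, M_3 = 0.
On [1, 2], s(t) = 2 - 8/5·(t - 1) - 12/5·(t - 1)² + 3·(t - 1)³.
With (t - 1) = 1/3: s(4/3) = 59/45.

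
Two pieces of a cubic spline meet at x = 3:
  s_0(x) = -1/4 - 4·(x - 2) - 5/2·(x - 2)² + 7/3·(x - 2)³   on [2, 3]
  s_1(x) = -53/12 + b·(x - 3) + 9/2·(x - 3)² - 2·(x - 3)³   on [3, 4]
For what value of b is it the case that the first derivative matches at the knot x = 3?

s_0'(x) = -4 - 5·(x - 2) + 7·(x - 2)², so s_0'(3) = -2. On the right, s_1'(3) = b, so b = -2.

-2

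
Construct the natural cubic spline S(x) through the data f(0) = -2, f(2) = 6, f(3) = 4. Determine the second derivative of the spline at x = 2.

Put m_i = S'' at the i-th knot. Here h = (2, 1) and Δ = (4, -2), so the interior equations h_(i-1)·m_(i-1) + 2(h_(i-1)+h_i)·m_i + h_i·m_(i+1) = 6(Δ_i − Δ_(i-1)) read
  2·m_0 + 6·m_1 + 1·m_2 = 6(Δ_1 - Δ_0) = -36
Natural end conditions: m_0 = m_2 = 0.
Forward elimination and back-substitution give m_0 = 0, m_1 = -6, m_2 = 0.

-6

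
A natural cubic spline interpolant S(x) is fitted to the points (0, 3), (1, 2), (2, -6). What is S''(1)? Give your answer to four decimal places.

-10.5000

Write m_i for S''(x_i). With h_i = 1, 1 and divided differences Δ_i = -1, -8, the continuity of S' gives the tridiagonal system
  1·m_0 + 4·m_1 + 1·m_2 = 6(Δ_1 - Δ_0) = -42
Natural end conditions: m_0 = m_2 = 0.
Hence m_0 = 0, m_1 = -21/2, m_2 = 0.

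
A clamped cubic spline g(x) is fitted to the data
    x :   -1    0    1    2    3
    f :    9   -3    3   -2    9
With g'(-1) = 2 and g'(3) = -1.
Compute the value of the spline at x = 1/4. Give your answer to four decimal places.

Write M_i for g''(x_i). With h_i = 1, 1, 1, 1 and divided differences Δ_i = -12, 6, -5, 11, the continuity of g' gives the tridiagonal system
  1·M_0 + 4·M_1 + 1·M_2 = 6(Δ_1 - Δ_0) = 108
  1·M_1 + 4·M_2 + 1·M_3 = 6(Δ_2 - Δ_1) = -66
  1·M_2 + 4·M_3 + 1·M_4 = 6(Δ_3 - Δ_2) = 96
Clamped end conditions give two more equations: 2h_0·M_0 + h_0·M_1 = 6(Δ_0 - g'(-1)) = -84 and h_3·M_3 + 2h_3·M_4 = 6(g'(3) - Δ_3) = -72.
Solving the tridiagonal system: M_0 = -1947/28, M_1 = 771/14, M_2 = -171/4, M_3 = 699/14, M_4 = -1707/28.
On [0, 1], g(x) = -3 - 293/56·x + 771/28·x² - 913/56·x³.
With x = 1/4: g(1/4) = -1455/512.

-2.8418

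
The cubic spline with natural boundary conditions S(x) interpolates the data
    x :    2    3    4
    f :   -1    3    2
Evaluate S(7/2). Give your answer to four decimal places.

2.9688

With M_i denoting the second derivative at x_i, h_i = 1, 1, and Δ_i = (y_(i+1) − y_i)/h_i = 4, -1:
  1·M_0 + 4·M_1 + 1·M_2 = 6(Δ_1 - Δ_0) = -30
Natural end conditions: M_0 = M_2 = 0.
Forward elimination and back-substitution give M_0 = 0, M_1 = -15/2, M_2 = 0.
On [3, 4], S(x) = 3 + 3/2·(x - 3) - 15/4·(x - 3)² + 5/4·(x - 3)³.
With (x - 3) = 1/2: S(7/2) = 95/32.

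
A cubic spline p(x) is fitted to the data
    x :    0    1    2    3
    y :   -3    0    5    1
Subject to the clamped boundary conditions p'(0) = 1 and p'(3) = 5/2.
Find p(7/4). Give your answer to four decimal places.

Write M_i for p''(x_i). With h_i = 1, 1, 1 and divided differences Δ_i = 3, 5, -4, the continuity of p' gives the tridiagonal system
  1·M_0 + 4·M_1 + 1·M_2 = 6(Δ_1 - Δ_0) = 12
  1·M_1 + 4·M_2 + 1·M_3 = 6(Δ_2 - Δ_1) = -54
Clamped end conditions give two more equations: 2h_0·M_0 + h_0·M_1 = 6(Δ_0 - p'(0)) = 12 and h_2·M_2 + 2h_2·M_3 = 6(p'(3) - Δ_2) = 39.
Forward elimination and back-substitution give M_0 = 9/5, M_1 = 42/5, M_2 = -117/5, M_3 = 156/5.
On [1, 2], p(x) = 0 + 61/10·(x - 1) + 21/5·(x - 1)² - 53/10·(x - 1)³.
With (x - 1) = 3/4: p(7/4) = 3009/640.

4.7016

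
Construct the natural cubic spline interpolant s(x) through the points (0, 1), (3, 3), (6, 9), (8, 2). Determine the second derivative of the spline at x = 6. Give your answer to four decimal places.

Write M_i for s''(x_i). With h_i = 3, 3, 2 and divided differences Δ_i = 2/3, 2, -7/2, the continuity of s' gives the tridiagonal system
  3·M_0 + 12·M_1 + 3·M_2 = 6(Δ_1 - Δ_0) = 8
  3·M_1 + 10·M_2 + 2·M_3 = 6(Δ_2 - Δ_1) = -33
Natural end conditions: M_0 = M_3 = 0.
Solving the tridiagonal system: M_0 = 0, M_1 = 179/111, M_2 = -140/37, M_3 = 0.

-3.7838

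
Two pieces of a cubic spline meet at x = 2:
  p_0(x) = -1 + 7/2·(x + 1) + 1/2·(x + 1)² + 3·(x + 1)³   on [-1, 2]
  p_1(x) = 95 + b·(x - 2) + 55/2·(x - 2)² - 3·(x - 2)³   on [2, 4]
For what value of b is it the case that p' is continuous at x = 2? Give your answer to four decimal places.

p_0'(x) = 7/2 + 1·(x + 1) + 9·(x + 1)², so p_0'(2) = 175/2. On the right, p_1'(2) = b, so b = 175/2.

87.5000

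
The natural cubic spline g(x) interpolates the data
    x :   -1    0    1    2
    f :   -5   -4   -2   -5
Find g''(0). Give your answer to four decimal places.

Put σ_i = g'' at the i-th knot. Here h = (1, 1, 1) and Δ = (1, 2, -3), so the interior equations h_(i-1)·σ_(i-1) + 2(h_(i-1)+h_i)·σ_i + h_i·σ_(i+1) = 6(Δ_i − Δ_(i-1)) read
  1·σ_0 + 4·σ_1 + 1·σ_2 = 6(Δ_1 - Δ_0) = 6
  1·σ_1 + 4·σ_2 + 1·σ_3 = 6(Δ_2 - Δ_1) = -30
Natural end conditions: σ_0 = σ_3 = 0.
Solving the tridiagonal system: σ_0 = 0, σ_1 = 18/5, σ_2 = -42/5, σ_3 = 0.

3.6000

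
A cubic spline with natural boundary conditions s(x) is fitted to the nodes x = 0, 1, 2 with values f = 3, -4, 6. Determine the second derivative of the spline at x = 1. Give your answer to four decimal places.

Put M_i = s'' at the i-th knot. Here h = (1, 1) and Δ = (-7, 10), so the interior equations h_(i-1)·M_(i-1) + 2(h_(i-1)+h_i)·M_i + h_i·M_(i+1) = 6(Δ_i − Δ_(i-1)) read
  1·M_0 + 4·M_1 + 1·M_2 = 6(Δ_1 - Δ_0) = 102
Natural end conditions: M_0 = M_2 = 0.
Solving the tridiagonal system: M_0 = 0, M_1 = 51/2, M_2 = 0.

25.5000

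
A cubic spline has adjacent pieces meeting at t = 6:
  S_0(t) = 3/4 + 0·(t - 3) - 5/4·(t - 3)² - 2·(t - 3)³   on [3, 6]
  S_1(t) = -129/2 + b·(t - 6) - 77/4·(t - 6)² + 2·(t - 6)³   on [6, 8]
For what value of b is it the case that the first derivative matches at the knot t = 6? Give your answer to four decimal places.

-61.5000

S_0'(t) = 0 - 5/2·(t - 3) - 6·(t - 3)², so S_0'(6) = -123/2. On the right, S_1'(6) = b, so b = -123/2.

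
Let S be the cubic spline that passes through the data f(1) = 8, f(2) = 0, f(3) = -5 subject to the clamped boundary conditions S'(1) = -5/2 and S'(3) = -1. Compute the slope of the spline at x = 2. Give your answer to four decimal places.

Let M_i = S''(x_i). Step sizes h_i = 1, 1; slopes of the chords Δ_i = (y_(i+1) - y_i)/h_i = -8, -5.
  1·M_0 + 4·M_1 + 1·M_2 = 6(Δ_1 - Δ_0) = 18
Clamped end conditions give two more equations: 2h_0·M_0 + h_0·M_1 = 6(Δ_0 - S'(1)) = -33 and h_1·M_1 + 2h_1·M_2 = 6(S'(3) - Δ_1) = 24.
Hence M_0 = -81/4, M_1 = 15/2, M_2 = 33/4.
On [2, 3], S'(x) = b_1 + 2c_1·(x - 2) + 3d_1·(x - 2)² with b_1 = Δ_1 - h_1(2M_1 + M_2)/6 = -71/8, c_1 = M_1/2 = 15/4, d_1 = (M_2 - M_1)/(6h_1) = 1/8. So S'(2) = -71/8.

-8.8750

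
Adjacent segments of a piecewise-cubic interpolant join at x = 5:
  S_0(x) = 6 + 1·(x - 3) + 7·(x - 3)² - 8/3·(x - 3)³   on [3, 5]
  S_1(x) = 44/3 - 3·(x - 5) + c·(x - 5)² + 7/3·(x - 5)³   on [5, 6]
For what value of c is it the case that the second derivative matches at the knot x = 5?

-9

S_0''(x) = 14 - 16·(x - 3), so S_0''(5) = -18. On the right, S_1''(5) = 2c, so c = -9.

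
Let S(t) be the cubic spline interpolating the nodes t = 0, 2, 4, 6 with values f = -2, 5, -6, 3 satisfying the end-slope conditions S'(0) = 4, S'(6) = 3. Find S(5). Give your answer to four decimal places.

With M_i denoting the second derivative at x_i, h_i = 2, 2, 2, and Δ_i = (y_(i+1) − y_i)/h_i = 7/2, -11/2, 9/2:
  2·M_0 + 8·M_1 + 2·M_2 = 6(Δ_1 - Δ_0) = -54
  2·M_1 + 8·M_2 + 2·M_3 = 6(Δ_2 - Δ_1) = 60
Clamped end conditions give two more equations: 2h_0·M_0 + h_0·M_1 = 6(Δ_0 - S'(0)) = -3 and h_2·M_2 + 2h_2·M_3 = 6(S'(6) - Δ_2) = -9.
Forward elimination and back-substitution give M_0 = 143/30, M_1 = -331/30, M_2 = 371/30, M_3 = -253/30.
On [4, 6], S(t) = -6 - 14/15·(t - 4) + 371/60·(t - 4)² - 26/15·(t - 4)³.
With (t - 4) = 1: S(5) = -149/60.

-2.4833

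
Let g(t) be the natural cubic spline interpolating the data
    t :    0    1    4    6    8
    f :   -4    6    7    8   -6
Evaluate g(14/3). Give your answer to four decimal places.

7.6425

Put M_i = g'' at the i-th knot. Here h = (1, 3, 2, 2) and Δ = (10, 1/3, 1/2, -7), so the interior equations h_(i-1)·M_(i-1) + 2(h_(i-1)+h_i)·M_i + h_i·M_(i+1) = 6(Δ_i − Δ_(i-1)) read
  1·M_0 + 8·M_1 + 3·M_2 = 6(Δ_1 - Δ_0) = -58
  3·M_1 + 10·M_2 + 2·M_3 = 6(Δ_2 - Δ_1) = 1
  2·M_2 + 8·M_3 + 2·M_4 = 6(Δ_3 - Δ_2) = -45
Natural end conditions: M_0 = M_4 = 0.
Forward elimination and back-substitution give M_0 = 0, M_1 = -2351/268, M_2 = 272/67, M_3 = -3559/536, M_4 = 0.
On [4, 6], g(t) = 7 + 11/1608·(t - 4) + 136/67·(t - 4)² - 5735/6432·(t - 4)³.
With (t - 4) = 2/3: g(14/3) = 41476/5427.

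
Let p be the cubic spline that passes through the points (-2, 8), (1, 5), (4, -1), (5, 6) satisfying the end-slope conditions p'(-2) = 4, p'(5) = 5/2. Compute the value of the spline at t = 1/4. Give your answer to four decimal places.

8.1202

Put M_i = p'' at the i-th knot. Here h = (3, 3, 1) and Δ = (-1, -2, 7), so the interior equations h_(i-1)·M_(i-1) + 2(h_(i-1)+h_i)·M_i + h_i·M_(i+1) = 6(Δ_i − Δ_(i-1)) read
  3·M_0 + 12·M_1 + 3·M_2 = 6(Δ_1 - Δ_0) = -6
  3·M_1 + 8·M_2 + 1·M_3 = 6(Δ_2 - Δ_1) = 54
Clamped end conditions give two more equations: 2h_0·M_0 + h_0·M_1 = 6(Δ_0 - p'(-2)) = -30 and h_2·M_2 + 2h_2·M_3 = 6(p'(5) - Δ_2) = -27.
Forward elimination and back-substitution give M_0 = -125/31, M_1 = -60/31, M_2 = 303/31, M_3 = -570/31.
On [-2, 1], p(t) = 8 + 4·(t + 2) - 125/62·(t + 2)² + 65/558·(t + 2)³.
With (t + 2) = 9/4: p(1/4) = 32221/3968.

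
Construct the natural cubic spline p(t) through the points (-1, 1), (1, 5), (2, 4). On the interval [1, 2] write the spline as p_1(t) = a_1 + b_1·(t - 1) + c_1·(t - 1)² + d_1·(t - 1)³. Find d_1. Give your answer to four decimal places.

Let M_i = p''(x_i). Step sizes h_i = 2, 1; slopes of the chords Δ_i = (y_(i+1) - y_i)/h_i = 2, -1.
  2·M_0 + 6·M_1 + 1·M_2 = 6(Δ_1 - Δ_0) = -18
Natural end conditions: M_0 = M_2 = 0.
Hence M_0 = 0, M_1 = -3, M_2 = 0.
On [1, 2], with p_1(t) = a_1 + b_1·(t - 1) + c_1·(t - 1)² + d_1·(t - 1)³: c_1 = M_1/2 = -3/2, d_1 = (M_2 - M_1)/(6h_1) = 1/2, b_1 = Δ_1 - h_1(2M_1 + M_2)/6 = 0.

0.5000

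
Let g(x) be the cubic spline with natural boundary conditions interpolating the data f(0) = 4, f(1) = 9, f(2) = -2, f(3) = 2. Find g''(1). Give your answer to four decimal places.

-31.6000

Let M_i = g''(x_i). Step sizes h_i = 1, 1, 1; slopes of the chords Δ_i = (y_(i+1) - y_i)/h_i = 5, -11, 4.
  1·M_0 + 4·M_1 + 1·M_2 = 6(Δ_1 - Δ_0) = -96
  1·M_1 + 4·M_2 + 1·M_3 = 6(Δ_2 - Δ_1) = 90
Natural end conditions: M_0 = M_3 = 0.
Solving: M_0 = 0, M_1 = -158/5, M_2 = 152/5, M_3 = 0.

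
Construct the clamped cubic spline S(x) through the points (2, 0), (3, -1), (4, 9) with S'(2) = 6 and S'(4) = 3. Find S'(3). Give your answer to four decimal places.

Write M_i for S''(x_i). With h_i = 1, 1 and divided differences Δ_i = -1, 10, the continuity of S' gives the tridiagonal system
  1·M_0 + 4·M_1 + 1·M_2 = 6(Δ_1 - Δ_0) = 66
Clamped end conditions give two more equations: 2h_0·M_0 + h_0·M_1 = 6(Δ_0 - S'(2)) = -42 and h_1·M_1 + 2h_1·M_2 = 6(S'(4) - Δ_1) = -42.
Forward elimination and back-substitution give M_0 = -39, M_1 = 36, M_2 = -39.
On [3, 4], S'(x) = b_1 + 2c_1·(x - 3) + 3d_1·(x - 3)² with b_1 = Δ_1 - h_1(2M_1 + M_2)/6 = 9/2, c_1 = M_1/2 = 18, d_1 = (M_2 - M_1)/(6h_1) = -25/2. So S'(3) = 9/2.

4.5000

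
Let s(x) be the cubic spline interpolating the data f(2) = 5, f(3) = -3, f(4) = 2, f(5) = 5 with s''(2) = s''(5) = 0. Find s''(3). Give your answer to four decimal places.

With σ_i denoting the second derivative at x_i, h_i = 1, 1, 1, and Δ_i = (y_(i+1) − y_i)/h_i = -8, 5, 3:
  1·σ_0 + 4·σ_1 + 1·σ_2 = 6(Δ_1 - Δ_0) = 78
  1·σ_1 + 4·σ_2 + 1·σ_3 = 6(Δ_2 - Δ_1) = -12
Natural end conditions: σ_0 = σ_3 = 0.
Solving the tridiagonal system: σ_0 = 0, σ_1 = 108/5, σ_2 = -42/5, σ_3 = 0.

21.6000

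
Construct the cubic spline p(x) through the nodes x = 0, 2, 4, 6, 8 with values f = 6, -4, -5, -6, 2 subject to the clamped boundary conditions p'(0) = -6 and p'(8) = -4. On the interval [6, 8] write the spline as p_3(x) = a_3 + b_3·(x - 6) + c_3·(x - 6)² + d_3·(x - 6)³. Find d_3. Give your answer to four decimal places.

Put σ_i = p'' at the i-th knot. Here h = (2, 2, 2, 2) and Δ = (-5, -1/2, -1/2, 4), so the interior equations h_(i-1)·σ_(i-1) + 2(h_(i-1)+h_i)·σ_i + h_i·σ_(i+1) = 6(Δ_i − Δ_(i-1)) read
  2·σ_0 + 8·σ_1 + 2·σ_2 = 6(Δ_1 - Δ_0) = 27
  2·σ_1 + 8·σ_2 + 2·σ_3 = 6(Δ_2 - Δ_1) = 0
  2·σ_2 + 8·σ_3 + 2·σ_4 = 6(Δ_3 - Δ_2) = 27
Clamped end conditions give two more equations: 2h_0·σ_0 + h_0·σ_1 = 6(Δ_0 - p'(0)) = 6 and h_3·σ_3 + 2h_3·σ_4 = 6(p'(8) - Δ_3) = -48.
Hence σ_0 = -37/56, σ_1 = 121/28, σ_2 = -25/8, σ_3 = 229/28, σ_4 = -901/56.
On [6, 8], with p_3(x) = a_3 + b_3·(x - 6) + c_3·(x - 6)² + d_3·(x - 6)³: c_3 = σ_3/2 = 229/56, d_3 = (σ_4 - σ_3)/(6h_3) = -453/224, b_3 = Δ_3 - h_3(2σ_3 + σ_4)/6 = 219/56.

-2.0223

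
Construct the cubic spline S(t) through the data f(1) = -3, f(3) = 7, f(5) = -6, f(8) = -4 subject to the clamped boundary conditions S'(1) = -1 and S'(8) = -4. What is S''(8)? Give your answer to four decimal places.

With M_i denoting the second derivative at x_i, h_i = 2, 2, 3, and Δ_i = (y_(i+1) − y_i)/h_i = 5, -13/2, 2/3:
  2·M_0 + 8·M_1 + 2·M_2 = 6(Δ_1 - Δ_0) = -69
  2·M_1 + 10·M_2 + 3·M_3 = 6(Δ_2 - Δ_1) = 43
Clamped end conditions give two more equations: 2h_0·M_0 + h_0·M_1 = 6(Δ_0 - S'(1)) = 36 and h_2·M_2 + 2h_2·M_3 = 6(S'(8) - Δ_2) = -28.
Solving the tridiagonal system: M_0 = 1235/74, M_1 = -569/37, M_2 = 382/37, M_3 = -1091/111.

-9.8288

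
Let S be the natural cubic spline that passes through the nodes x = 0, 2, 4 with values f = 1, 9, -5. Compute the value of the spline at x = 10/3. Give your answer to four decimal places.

Let σ_i = S''(x_i). Step sizes h_i = 2, 2; slopes of the chords Δ_i = (y_(i+1) - y_i)/h_i = 4, -7.
  2·σ_0 + 8·σ_1 + 2·σ_2 = 6(Δ_1 - Δ_0) = -66
Natural end conditions: σ_0 = σ_2 = 0.
Hence σ_0 = 0, σ_1 = -33/4, σ_2 = 0.
On [2, 4], S(x) = 9 - 3/2·(x - 2) - 33/8·(x - 2)² + 11/16·(x - 2)³.
With (x - 2) = 4/3: S(10/3) = 35/27.

1.2963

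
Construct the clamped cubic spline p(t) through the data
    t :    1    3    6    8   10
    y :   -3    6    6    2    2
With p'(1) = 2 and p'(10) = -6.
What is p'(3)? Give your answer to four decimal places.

4.0127

Write σ_i for p''(x_i). With h_i = 2, 3, 2, 2 and divided differences Δ_i = 9/2, 0, -2, 0, the continuity of p' gives the tridiagonal system
  2·σ_0 + 10·σ_1 + 3·σ_2 = 6(Δ_1 - Δ_0) = -27
  3·σ_1 + 10·σ_2 + 2·σ_3 = 6(Δ_2 - Δ_1) = -12
  2·σ_2 + 8·σ_3 + 2·σ_4 = 6(Δ_3 - Δ_2) = 12
Clamped end conditions give two more equations: 2h_0·σ_0 + h_0·σ_1 = 6(Δ_0 - p'(1)) = 15 and h_3·σ_3 + 2h_3·σ_4 = 6(p'(10) - Δ_3) = -36.
Hence σ_0 = 1295/236, σ_1 = -205/59, σ_2 = -127/118, σ_3 = 271/59, σ_4 = -1333/118.
On [3, 6], p'(t) = b_1 + 2c_1·(t - 3) + 3d_1·(t - 3)² with b_1 = Δ_1 - h_1(2σ_1 + σ_2)/6 = 947/236, c_1 = σ_1/2 = -205/118, d_1 = (σ_2 - σ_1)/(6h_1) = 283/2124. So p'(3) = 947/236.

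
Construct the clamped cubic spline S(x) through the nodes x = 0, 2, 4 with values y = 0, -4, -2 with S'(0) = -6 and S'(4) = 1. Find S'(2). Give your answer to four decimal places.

0.5000

Write M_i for S''(x_i). With h_i = 2, 2 and divided differences Δ_i = -2, 1, the continuity of S' gives the tridiagonal system
  2·M_0 + 8·M_1 + 2·M_2 = 6(Δ_1 - Δ_0) = 18
Clamped end conditions give two more equations: 2h_0·M_0 + h_0·M_1 = 6(Δ_0 - S'(0)) = 24 and h_1·M_1 + 2h_1·M_2 = 6(S'(4) - Δ_1) = 0.
Hence M_0 = 11/2, M_1 = 1, M_2 = -1/2.
On [2, 4], S'(x) = b_1 + 2c_1·(x - 2) + 3d_1·(x - 2)² with b_1 = Δ_1 - h_1(2M_1 + M_2)/6 = 1/2, c_1 = M_1/2 = 1/2, d_1 = (M_2 - M_1)/(6h_1) = -1/8. So S'(2) = 1/2.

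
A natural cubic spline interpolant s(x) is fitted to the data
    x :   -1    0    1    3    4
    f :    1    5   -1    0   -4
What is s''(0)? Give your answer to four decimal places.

-18.0984

Put m_i = s'' at the i-th knot. Here h = (1, 1, 2, 1) and Δ = (4, -6, 1/2, -4), so the interior equations h_(i-1)·m_(i-1) + 2(h_(i-1)+h_i)·m_i + h_i·m_(i+1) = 6(Δ_i − Δ_(i-1)) read
  1·m_0 + 4·m_1 + 1·m_2 = 6(Δ_1 - Δ_0) = -60
  1·m_1 + 6·m_2 + 2·m_3 = 6(Δ_2 - Δ_1) = 39
  2·m_2 + 6·m_3 + 1·m_4 = 6(Δ_3 - Δ_2) = -27
Natural end conditions: m_0 = m_4 = 0.
Hence m_0 = 0, m_1 = -1104/61, m_2 = 756/61, m_3 = -1053/122, m_4 = 0.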